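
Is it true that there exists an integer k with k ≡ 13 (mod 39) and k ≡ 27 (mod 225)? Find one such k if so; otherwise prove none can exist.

gcd(39, 225) = 3. If k ≡ 13 (mod 39) and k ≡ 27 (mod 225), then k ≡ 13 (mod 3) and k ≡ 27 (mod 3).
However 13 ≡ 1 and 27 ≡ 0 (mod 3), and 1 ≠ 0.
Hence the system has no solution.

No such integer exists.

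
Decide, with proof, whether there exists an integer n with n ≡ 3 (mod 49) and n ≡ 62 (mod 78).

n = 2012

The moduli 49 and 78 are coprime, so by the Chinese Remainder Theorem a unique solution modulo 3822 exists.
Write n = 3 + 49t and require 3 + 49t ≡ 62 (mod 78), i.e. 49t ≡ 59 (mod 78).
To invert 49 modulo 78: 78 = 1·49 + 29, 49 = 1·29 + 20, 29 = 1·20 + 9, 20 = 2·9 + 2, 9 = 4·2 + 1, 2 = 2·1 + 0, and unwinding, 1 = 9 − 4·2 = 9 − 4·(20 − 2·9) = −4·20 + 9·9 = −4·20 + 9·(29 − 1·20) = 9·29 − 13·20 = 9·29 − 13·(49 − 1·29) = −13·49 + 22·29 = −13·49 + 22·(78 − 1·49) = 22·78 − 35·49. Thus 49⁻¹ ≡ -35 ≡ 43 (mod 78).
Multiplying by 43: t ≡ 43·59 = 2537 ≡ 41 (mod 78).
With t = 41: n = 3 + 49·41 = 2012.
Verify: 2012 = 41·49 + 3 and 2012 = 25·78 + 62. ✓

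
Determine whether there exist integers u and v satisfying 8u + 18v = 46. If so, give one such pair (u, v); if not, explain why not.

Since gcd(8, 18) = 2 and 46 = 2·23, Bézout's identity guarantees a solution.
Dividing through by 2 reduces the equation to 4u + 9v = 23.
Dividing repeatedly: 9 = 2·4 + 1, 4 = 4·1 + 0.
Working back up the chain: 1 = 9 − 2·4. So 4·(-2) + 9·1 = 1.
Times 23: 4·(-46) + 9·23 = 23, so (-46, 23) solves it.
Adding 6·9 to u and subtracting 6·4 from v gives the tidier solution (8, -1).
Indeed 8·8 + 18·(-1) = 64 − 18 = 46.

u = 8, v = -1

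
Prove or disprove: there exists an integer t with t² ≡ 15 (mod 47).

Apply Euler's criterion with the prime 47: 15 is a quadratic residue iff 15^23 ≡ 1 (mod 47), and a non-residue iff it is ≡ −1.
Squaring successively (mod 47): 15^2 = 225 ≡ 37; 15^4 ≡ 37² = 1369 ≡ 6; 15^8 ≡ 6² = 36 ≡ 36; 15^16 ≡ 36² = 1296 ≡ 27.
Since 23 = 16 + 4 + 2 + 1, 15^23 ≡ 27 · 6 · 37 · 15; multiplying out mod 47: 27·6 = 162 ≡ 21, then 21·37 = 777 ≡ 25, then 25·15 = 375 ≡ 46. Thus 15^23 ≡ 46 ≡ −1 (mod 47).
By Euler's criterion 15 is a quadratic non-residue mod 47: no t satisfies t² ≡ 15 (mod 47).

No such integer exists.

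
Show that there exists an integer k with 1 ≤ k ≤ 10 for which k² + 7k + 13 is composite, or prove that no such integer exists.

k = 7

At k = 7: 7² + 7·7 + 13 = 111 = 3·37, which is composite.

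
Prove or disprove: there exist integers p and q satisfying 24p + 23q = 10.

24 and 23 are coprime, so 24p + 23q ranges over all of ℤ.
Euclidean algorithm: 24 = 1·23 + 1, 23 = 23·1 + 0.
Back-substituting, 1 = 24 − 1·23; that is, 24·1 + 23·(-1) = 1.
Scaling by 10 gives the particular solution (p, q) = (10, -10).
Check: 24·10 + 23·(-10) = 240 − 230 = 10. ✓

p = 10, q = -10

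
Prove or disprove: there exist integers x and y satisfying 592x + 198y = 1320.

Every value of 592x + 198y is a multiple of gcd(592, 198) = 2; since 2 ∣ 1320, solutions exist.
Dividing through by 2 reduces the equation to 296x + 99y = 660.
Euclidean algorithm: 296 = 2·99 + 98, 99 = 1·98 + 1, 98 = 98·1 + 0.
Unwinding: 1 = 99 − 1·98 = 99 − (296 − 2·99) = −296 + 3·99, i.e. 296·(-1) + 99·3 = 1.
Multiplying through by 660: x = (-1)·660 = -660, y = 3·660 = 1980 is a solution.
Shifting by a multiple of (99, −296) keeps it a solution: x = -660 + 7·99 = 33, y = 1980 − 7·296 = -92.
Indeed 592·33 + 198·(-92) = 19536 − 18216 = 1320.

x = 33, y = -92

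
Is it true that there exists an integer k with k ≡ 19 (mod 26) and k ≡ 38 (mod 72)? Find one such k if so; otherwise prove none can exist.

No such integer exists.

Both moduli are multiples of 2 = gcd(26, 72), so any solution would satisfy k ≡ 19 and k ≡ 38 modulo 2 simultaneously.
These are incompatible: 19 − 38 = -19 is not divisible by 2.
Hence the system has no solution.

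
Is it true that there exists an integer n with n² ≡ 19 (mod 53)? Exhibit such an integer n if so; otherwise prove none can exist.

Apply Euler's criterion with the prime 53: 19 is a quadratic residue iff 19^26 ≡ 1 (mod 53), and a non-residue iff it is ≡ −1.
Repeated squaring mod 53: 19^2 = 361 ≡ 43; 19^4 ≡ 43² = 1849 ≡ 47; 19^8 ≡ 47² = 2209 ≡ 36; 19^16 ≡ 36² = 1296 ≡ 24.
Since 26 = 16 + 8 + 2, 19^26 ≡ 24 · 36 · 43; multiplying out mod 53: 24·36 = 864 ≡ 16, then 16·43 = 688 ≡ 52. Thus 19^26 ≡ 52 ≡ −1 (mod 53).
By Euler's criterion 19 is a quadratic non-residue mod 53: no n satisfies n² ≡ 19 (mod 53).

No, no such integer exists.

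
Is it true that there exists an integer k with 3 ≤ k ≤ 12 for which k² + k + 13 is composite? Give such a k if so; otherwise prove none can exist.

At k = 8: 8² + 8 + 13 = 85 = 5·17, which is composite.

k = 8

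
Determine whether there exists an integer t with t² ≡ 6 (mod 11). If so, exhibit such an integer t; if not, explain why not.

Since (11 − t)² ≡ t² (mod 11), it suffices to square t = 0, 1, …, 5: the residues are 0, 1, 4, 9, 5, 3.
So the quadratic residues mod 11 are {0, 1, 3, 4, 5, 9}, and 6 is not among them.
Hence no integer t has t² ≡ 6 (mod 11).

No such integer exists.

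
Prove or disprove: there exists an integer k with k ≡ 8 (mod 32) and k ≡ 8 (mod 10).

The moduli are not coprime: gcd(32, 10) = 2. Compatibility requires 2 ∣ (8 − 8) = 0, which holds, so solutions exist.
The smallest candidate k = 8 works directly: 8 ≡ 8 (mod 10).
Check: 8 mod 32 = 8, 8 mod 10 = 8. ✓

k = 8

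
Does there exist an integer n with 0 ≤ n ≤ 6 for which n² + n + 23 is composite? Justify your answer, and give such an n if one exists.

n = 6

At n = 6: 6² + 6 + 23 = 65 = 5·13, which is composite.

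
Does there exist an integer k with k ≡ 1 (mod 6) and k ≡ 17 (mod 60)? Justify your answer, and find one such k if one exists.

There is no such integer.

Both moduli are multiples of 6 = gcd(6, 60), so any solution would satisfy k ≡ 1 and k ≡ 17 modulo 6 simultaneously.
However 1 ≡ 1 and 17 ≡ 5 (mod 6), and 1 ≠ 5.
Therefore no such k exists.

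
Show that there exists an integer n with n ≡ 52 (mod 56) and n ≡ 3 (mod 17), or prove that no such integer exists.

n = 836

The moduli 56 and 17 are coprime, so by the Chinese Remainder Theorem a unique solution modulo 952 exists.
Write n = 52 + 56t and require 52 + 56t ≡ 3 (mod 17), i.e. 56t ≡ 2 (mod 17).
56 ≡ 5 (mod 17), so this reads 5t ≡ 2 (mod 17). Since 5·7 = 35 = 2·17 + 1, the inverse of 5 mod 17 is 7.
Therefore t ≡ 7·2 = 14 (mod 17).
Taking t = 14 gives n = 52 + 56·14 = 836.
Indeed 836 ≡ 52 (mod 56) and 836 ≡ 3 (mod 17).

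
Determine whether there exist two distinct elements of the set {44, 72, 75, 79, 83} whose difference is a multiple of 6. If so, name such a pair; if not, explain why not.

There is no such pair.

Two integers differ by a multiple of 6 exactly when they have the same residue mod 6. The residues are 44↦2, 72↦0, 75↦3, 79↦1, 83↦5.
All 5 residues are distinct, so no two elements differ by a multiple of 6.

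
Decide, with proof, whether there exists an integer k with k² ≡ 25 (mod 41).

k = 36

k = 36 works: 36² = 1296, and 1296 − 25 = 1271 = 31·41.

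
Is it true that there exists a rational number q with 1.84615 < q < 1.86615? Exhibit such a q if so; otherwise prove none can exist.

q = 13/7

Scale by 7: the interval becomes (12.92305, 13.06305), which contains the integer 13.
So q = 13/7 works: it is a ratio of integers, and dividing 7·1.84615 < 13 < 7·1.86615 through by 7 gives 1.84615 < 13/7 < 1.86615.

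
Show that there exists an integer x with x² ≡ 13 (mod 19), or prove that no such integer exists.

No, no such integer exists.

Computing x² mod 19 for x = 0, 1, …, 9 (enough, by the symmetry x ↦ 19 − x) gives 0, 1, 4, 9, 16, 6, 17, 11, 7, 5.
So the quadratic residues mod 19 are {0, 1, 4, 5, 6, 7, 9, 11, 16, 17}, and 13 is not among them.
Hence no integer x has x² ≡ 13 (mod 19).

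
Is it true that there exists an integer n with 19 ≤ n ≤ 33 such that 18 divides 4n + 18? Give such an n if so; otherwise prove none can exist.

n = 27 works, since 4·27 + 18 = 126 = 7·18.

n = 27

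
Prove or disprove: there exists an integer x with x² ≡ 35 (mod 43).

Take x = 32. Then 32² = 1024 = 23·43 + 35, so 32² ≡ 35 (mod 43).

x = 32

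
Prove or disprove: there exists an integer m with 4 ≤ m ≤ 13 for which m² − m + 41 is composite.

The values for m = 4, 5, …, 13 are 53, 61, 71, 83, 97, 113, 131, 151, 173, 197, and each of these is prime.
So no value in the range makes the expression composite.

No such integer m in that range exists.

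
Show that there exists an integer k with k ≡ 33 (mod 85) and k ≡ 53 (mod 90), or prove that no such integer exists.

k = 1223

gcd(85, 90) = 5. A simultaneous solution exists iff 33 ≡ 53 (mod 5); here 33 mod 5 = 3 = 53 mod 5, so it does.
Write k = 33 + 85t. Then 85t ≡ 53 − 33 ≡ 20 (mod 90); dividing through by 5 gives 17t ≡ 4 (mod 18).
To invert 17 modulo 18: 18 = 1·17 + 1, 17 = 17·1 + 0, and unwinding, 1 = 18 − 1·17. Thus 17⁻¹ ≡ -1 ≡ 17 (mod 18).
Therefore t ≡ 17·4 = 68 ≡ 14 (mod 18).
Then k = 33 + 85·14 = 1223.
Indeed 1223 ≡ 33 (mod 85) and 1223 ≡ 53 (mod 90).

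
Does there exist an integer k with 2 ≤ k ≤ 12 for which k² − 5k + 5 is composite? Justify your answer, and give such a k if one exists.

At k = 10: 10² − 5·10 + 5 = 55 = 5·11, which is composite.

k = 10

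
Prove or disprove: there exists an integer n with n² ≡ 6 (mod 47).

n = 37

n = 37 works: 37² = 1369, and 1369 − 6 = 1363 = 29·47.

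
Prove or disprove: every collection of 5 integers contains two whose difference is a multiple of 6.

No, the set {25, 26, 27, 28, 29} is a counterexample.

Consider the 5 integers 25, 26, …, 29. They lie in distinct residue classes modulo 6, since 5 ≤ 6.
Any two of them differ by at most 4 < 6 and by at least 1, so no difference is a multiple of 6.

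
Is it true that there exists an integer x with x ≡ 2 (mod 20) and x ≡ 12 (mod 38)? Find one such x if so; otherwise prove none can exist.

The moduli are not coprime: gcd(20, 38) = 2. Compatibility requires 2 ∣ (12 − 2) = 10, which holds, so solutions exist.
Write x = 2 + 20t. Then 20t ≡ 12 − 2 ≡ 10 (mod 38); dividing through by 2 gives 10t ≡ 5 (mod 19).
Invert 10 mod 19 by the Euclidean algorithm: 19 = 1·10 + 9, 10 = 1·9 + 1, 9 = 9·1 + 0; back-substituting, 1 = 10 − 1·9 = 10 − (19 − 1·10) = −19 + 2·10. Hence 10·2 ≡ 1, so 10⁻¹ ≡ 2 (mod 19).
Therefore t ≡ 2·5 = 10 (mod 19).
Then x = 2 + 20·10 = 202.
Indeed 202 ≡ 2 (mod 20) and 202 ≡ 12 (mod 38).

x = 202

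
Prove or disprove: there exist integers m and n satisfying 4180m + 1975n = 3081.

Both 4180 and 1975 are divisible by gcd(4180, 1975) = 5, hence so is any combination 4180m + 1975n.
But 3081 = 5·616 + 1, so 5 ∤ 3081.
Hence no integers m, n satisfy the equation.

No such integers exist.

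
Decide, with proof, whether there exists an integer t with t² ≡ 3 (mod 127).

There is no such integer.

127 is prime, so by Euler's criterion 3 is a square mod 127 iff 3^((127−1)/2) = 3^63 ≡ 1 (mod 127).
Repeated squaring mod 127: 3^2 = 9 ≡ 9; 3^4 ≡ 9² = 81 ≡ 81; 3^8 ≡ 81² = 6561 ≡ 84; 3^16 ≡ 84² = 7056 ≡ 71; 3^32 ≡ 71² = 5041 ≡ 88.
Since 63 = 32 + 16 + 8 + 4 + 2 + 1, 3^63 ≡ 88 · 71 · 84 · 81 · 9 · 3; multiplying out mod 127: 88·71 = 6248 ≡ 25, then 25·84 = 2100 ≡ 68, then 68·81 = 5508 ≡ 47, then 47·9 = 423 ≡ 42, then 42·3 = 126 ≡ 126. Thus 3^63 ≡ 126 ≡ −1 (mod 127).
The value −1 means 3 is a non-residue modulo 127, so t² ≡ 3 (mod 127) is impossible.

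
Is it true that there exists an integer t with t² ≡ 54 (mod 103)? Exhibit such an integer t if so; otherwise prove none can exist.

There is no such integer.

Apply Euler's criterion with the prime 103: 54 is a quadratic residue iff 54^51 ≡ 1 (mod 103), and a non-residue iff it is ≡ −1.
Squaring successively (mod 103): 54^2 = 2916 ≡ 32; 54^4 ≡ 32² = 1024 ≡ 97; 54^8 ≡ 97² = 9409 ≡ 36; 54^16 ≡ 36² = 1296 ≡ 60; 54^32 ≡ 60² = 3600 ≡ 98.
Since 51 = 32 + 16 + 2 + 1, 54^51 ≡ 98 · 60 · 32 · 54; multiplying out mod 103: 98·60 = 5880 ≡ 9, then 9·32 = 288 ≡ 82, then 82·54 = 4428 ≡ 102. Thus 54^51 ≡ 102 ≡ −1 (mod 103).
The value −1 means 54 is a non-residue modulo 103, so t² ≡ 54 (mod 103) is impossible.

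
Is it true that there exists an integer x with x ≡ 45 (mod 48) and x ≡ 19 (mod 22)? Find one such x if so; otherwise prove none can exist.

The moduli are not coprime: gcd(48, 22) = 2. Compatibility requires 2 ∣ (19 − 45) = -26, which holds, so solutions exist.
Write x = 45 + 48t. Then 48t ≡ 19 − 45 ≡ 18 (mod 22); dividing through by 2 gives 24t ≡ 9 (mod 11).
24 ≡ 2 (mod 11), so this reads 2t ≡ 9 (mod 11). To invert 2 modulo 11: 11 = 5·2 + 1, 2 = 2·1 + 0, and unwinding, 1 = 11 − 5·2. Thus 2⁻¹ ≡ -5 ≡ 6 (mod 11).
Therefore t ≡ 6·9 = 54 ≡ 10 (mod 11).
Then x = 45 + 48·10 = 525.
Verify: 525 = 10·48 + 45 and 525 = 23·22 + 19. ✓

x = 525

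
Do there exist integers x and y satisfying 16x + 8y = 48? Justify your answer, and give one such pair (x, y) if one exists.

gcd(16, 8) = 8, and 8 divides 48, so integer solutions exist.
Dividing through by 8 reduces the equation to 2x + 1y = 6.
The coefficient of y is 1, so setting x = 0 and y = 6 already solves it.
Indeed 16·0 + 8·6 = 0 + 48 = 48.

x = 0, y = 6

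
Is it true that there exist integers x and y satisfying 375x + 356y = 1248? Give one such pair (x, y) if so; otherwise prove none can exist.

x = 328, y = -342

375 and 356 are coprime, so 375x + 356y ranges over all of ℤ.
Dividing repeatedly: 375 = 1·356 + 19, 356 = 18·19 + 14, 19 = 1·14 + 5, 14 = 2·5 + 4, 5 = 1·4 + 1, 4 = 4·1 + 0.
Unwinding: 1 = 5 − 1·4 = 5 − (14 − 2·5) = −14 + 3·5 = −14 + 3·(19 − 1·14) = 3·19 − 4·14 = 3·19 − 4·(356 − 18·19) = −4·356 + 75·19 = −4·356 + 75·(375 − 1·356) = 75·375 − 79·356, i.e. 375·75 + 356·(-79) = 1.
Times 1248: 375·93600 + 356·(-98592) = 1248, so (93600, -98592) solves it.
Shifting by a multiple of (356, −375) keeps it a solution: x = 93600 − 262·356 = 328, y = -98592 + 262·375 = -342.
Indeed 375·328 + 356·(-342) = 123000 − 121752 = 1248.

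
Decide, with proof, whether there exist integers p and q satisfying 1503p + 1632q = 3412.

No such integers exist.

Any value of 1503p + 1632q is a multiple of gcd(1503, 1632) = 3.
But 3412 = 3·1137 + 1, so 3 ∤ 3412.
Therefore 1503p + 1632q = 3412 has no solution in integers.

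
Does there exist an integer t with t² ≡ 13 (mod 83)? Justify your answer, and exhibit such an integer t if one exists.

Apply Euler's criterion with the prime 83: 13 is a quadratic residue iff 13^41 ≡ 1 (mod 83), and a non-residue iff it is ≡ −1.
Squaring successively (mod 83): 13^2 = 169 ≡ 3; 13^4 ≡ 3² = 9 ≡ 9; 13^8 ≡ 9² = 81 ≡ 81; 13^16 ≡ 81² = 6561 ≡ 4; 13^32 ≡ 4² = 16 ≡ 16.
Since 41 = 32 + 8 + 1, 13^41 ≡ 16 · 81 · 13; multiplying out mod 83: 16·81 = 1296 ≡ 51, then 51·13 = 663 ≡ 82. Thus 13^41 ≡ 82 ≡ −1 (mod 83).
The value −1 means 13 is a non-residue modulo 83, so t² ≡ 13 (mod 83) is impossible.

There is no such integer.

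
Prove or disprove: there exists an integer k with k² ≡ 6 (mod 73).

k = 15 works: 15² = 225, and 225 − 6 = 219 = 3·73.

k = 15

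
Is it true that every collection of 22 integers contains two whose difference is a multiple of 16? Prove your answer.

Partition the integers by their residue mod 16; there are 16 classes.
Placing 22 integers into 16 classes, some class receives at least two — say a and b.
Equal remainders mean a − b ≡ 0 (mod 16), so 16 divides their difference.

Yes, this is always true.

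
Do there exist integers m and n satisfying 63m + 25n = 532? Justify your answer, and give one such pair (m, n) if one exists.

m = 14, n = -14

Since gcd(63, 25) = 1, every integer is an integer combination of 63 and 25.
Run the Euclidean algorithm on 63 and 25: 63 = 2·25 + 13, 25 = 1·13 + 12, 13 = 1·12 + 1, 12 = 12·1 + 0.
Back-substituting, 1 = 13 − 1·12 = 13 − (25 − 1·13) = −25 + 2·13 = −25 + 2·(63 − 2·25) = 2·63 − 5·25; that is, 63·2 + 25·(-5) = 1.
Scaling by 532 gives the particular solution (m, n) = (1064, -2660).
Subtracting 42·25 from m and adding 42·63 to n gives the tidier solution (14, -14).
Check: 63·14 + 25·(-14) = 882 − 350 = 532. ✓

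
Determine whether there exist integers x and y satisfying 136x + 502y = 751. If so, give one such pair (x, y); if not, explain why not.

There are no such integers.

gcd(136, 502) = 2, so every integer of the form 136x + 502y is a multiple of 2.
However 751 leaves remainder 1 on division by 2.
Therefore 136x + 502y = 751 has no solution in integers.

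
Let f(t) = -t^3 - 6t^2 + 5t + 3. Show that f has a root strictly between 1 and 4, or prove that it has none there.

f(1) = 1 and f(4) = -137, which have opposite signs.
Since f is a polynomial it is continuous on [1, 4].
By the Intermediate Value Theorem, f takes the value 0 somewhere in the open interval.

Such a root exists.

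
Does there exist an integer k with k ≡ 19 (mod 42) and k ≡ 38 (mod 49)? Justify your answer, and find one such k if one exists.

Both moduli are multiples of 7 = gcd(42, 49), so any solution would satisfy k ≡ 19 and k ≡ 38 modulo 7 simultaneously.
These are incompatible: 19 − 38 = -19 is not divisible by 7.
Hence the system has no solution.

There is no such integer.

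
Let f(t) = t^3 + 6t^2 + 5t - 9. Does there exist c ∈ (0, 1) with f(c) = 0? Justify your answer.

Such a root exists.

f(0) = -9 and f(1) = 3, which have opposite signs.
f is continuous everywhere (it is a polynomial), in particular on [0, 1].
The Intermediate Value Theorem then guarantees some c ∈ (0, 1) with f(c) = 0.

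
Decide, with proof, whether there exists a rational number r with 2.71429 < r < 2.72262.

Look for a denominator N such that an integer falls strictly between N·2.71429 and N·2.72262. N = 18 works: 18·2.71429 = 48.85722 < 49 < 49.00716 = 18·2.72262.
Hence 49/18 is a rational number with 2.71429 < 49/18 < 2.72262.

r = 49/18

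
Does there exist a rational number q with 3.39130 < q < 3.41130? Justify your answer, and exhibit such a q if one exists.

Scale by 5: the interval becomes (16.95650, 17.05650), which contains the integer 17.
So q = 17/5 works: it is a ratio of integers, and dividing 5·3.39130 < 17 < 5·3.41130 through by 5 gives 3.39130 < 17/5 < 3.41130.

q = 17/5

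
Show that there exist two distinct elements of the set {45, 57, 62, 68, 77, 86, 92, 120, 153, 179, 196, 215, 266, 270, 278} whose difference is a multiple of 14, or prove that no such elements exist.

68 mod 14 = 12 and 278 mod 14 = 12, so 278 − 68 = 210 = 15·14.

68 and 278 are such a pair.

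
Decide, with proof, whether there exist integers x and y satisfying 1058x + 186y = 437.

gcd(1058, 186) = 2, so every integer of the form 1058x + 186y is a multiple of 2.
But 437 = 2·218 + 1, so 2 ∤ 437.
Therefore 1058x + 186y = 437 has no solution in integers.

There are no such integers.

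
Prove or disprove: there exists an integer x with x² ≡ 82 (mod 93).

x = 19

x = 19 works: 19² = 361, and 361 − 82 = 279 = 3·93.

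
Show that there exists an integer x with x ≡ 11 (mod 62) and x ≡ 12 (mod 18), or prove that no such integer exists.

No such integer exists.

gcd(62, 18) = 2. If x ≡ 11 (mod 62) and x ≡ 12 (mod 18), then x ≡ 11 (mod 2) and x ≡ 12 (mod 2).
These are incompatible: 11 − 12 = -1 is not divisible by 2.
Hence the system has no solution.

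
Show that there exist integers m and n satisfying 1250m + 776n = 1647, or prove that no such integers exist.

Both 1250 and 776 are divisible by gcd(1250, 776) = 2, hence so is any combination 1250m + 776n.
However 1647 leaves remainder 1 on division by 2.
Hence no integers m, n satisfy the equation.

No such integers exist.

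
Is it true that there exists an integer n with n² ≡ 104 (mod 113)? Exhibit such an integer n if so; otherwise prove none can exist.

n = 45

n = 45 works: 45² = 2025, and 2025 − 104 = 1921 = 17·113.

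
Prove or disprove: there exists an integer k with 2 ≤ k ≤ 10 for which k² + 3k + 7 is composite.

k = 7

At k = 7: 7² + 3·7 + 7 = 77 = 7·11, which is composite.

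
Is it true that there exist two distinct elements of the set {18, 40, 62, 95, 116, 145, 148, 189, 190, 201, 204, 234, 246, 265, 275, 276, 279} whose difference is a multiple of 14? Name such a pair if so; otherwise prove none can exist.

18 and 116 are such a pair.

Both 18 and 116 leave remainder 4 on division by 14; their difference 98 = 7·14 is a multiple of 14.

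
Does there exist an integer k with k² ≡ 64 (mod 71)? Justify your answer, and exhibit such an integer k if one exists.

k = 63 works: 63² = 3969, and 3969 − 64 = 3905 = 55·71.

k = 63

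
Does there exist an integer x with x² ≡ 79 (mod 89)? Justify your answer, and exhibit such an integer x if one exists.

Take x = 48. Then 48² = 2304 = 25·89 + 79, so 48² ≡ 79 (mod 89).

x = 48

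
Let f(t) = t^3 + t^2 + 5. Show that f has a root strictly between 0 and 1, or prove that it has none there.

No.

f(0) = 5 and f(1) = 7, both positive, so a sign-change argument is unavailable; we show f keeps this sign on the whole interval.
Every nonzero coefficient of f(t) = t^3 + t^2 + 5 is positive; for t > 0 each term then has that sign, and the constant term 5 is strictly positive.
So f is strictly positive on (0, 1); no root exists in the interval.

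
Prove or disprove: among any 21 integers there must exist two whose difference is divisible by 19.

Yes.

Partition the integers by their residue mod 19; there are 19 classes.
Since 21 > 19, two of the 21 integers must share a residue class by the pigeonhole principle; call them a and b.
Then a ≡ b (mod 19), i.e. 19 ∣ (a − b).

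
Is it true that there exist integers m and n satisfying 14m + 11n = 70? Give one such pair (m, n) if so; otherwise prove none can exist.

14 and 11 are coprime, so 14m + 11n ranges over all of ℤ.
Euclidean algorithm: 14 = 1·11 + 3, 11 = 3·3 + 2, 3 = 1·2 + 1, 2 = 2·1 + 0.
Unwinding: 1 = 3 − 1·2 = 3 − (11 − 3·3) = −11 + 4·3 = −11 + 4·(14 − 1·11) = 4·14 − 5·11, i.e. 14·4 + 11·(-5) = 1.
Scaling by 70 gives the particular solution (m, n) = (280, -350).
Shifting by a multiple of (11, −14) keeps it a solution: m = 280 − 25·11 = 5, n = -350 + 25·14 = 0.
Check: 14·5 + 11·0 = 70 + 0 = 70. ✓

m = 5, n = 0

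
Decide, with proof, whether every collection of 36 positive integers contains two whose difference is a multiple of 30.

Yes, this is always true.

Partition the integers by their residue mod 30; there are 30 classes.
With 36 integers and only 30 classes, the pigeonhole principle forces two of them, say a and b, into the same class.
Their difference a − b is then a multiple of 30.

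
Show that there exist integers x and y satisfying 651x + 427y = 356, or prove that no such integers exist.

Both 651 and 427 are divisible by gcd(651, 427) = 7, hence so is any combination 651x + 427y.
But 356 is not a multiple of 7 (it leaves remainder 6).
Therefore 651x + 427y = 356 has no solution in integers.

No, no such integers exist.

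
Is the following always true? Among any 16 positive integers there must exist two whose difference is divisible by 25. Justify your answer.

Try 16 consecutive integers, 69, 70, …, 84. Their remainders mod 25 are 19, 20, 21, 22, 23, 24, 0, 1, 2, 3, 4, 5, 6, 7, 8, 9 — pairwise different, as any 16 ≤ 25 consecutive integers have distinct residues.
Any two of them differ by at most 15 < 25 and by at least 1, so no difference is a multiple of 25.

No, the set {69, 70, 71, 72, 73, 74, 75, 76, 77, 78, 79, 80, 81, 82, 83, 84} is a counterexample.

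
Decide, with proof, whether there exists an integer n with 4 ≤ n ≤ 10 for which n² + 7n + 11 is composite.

At n = 4: 4² + 7·4 + 11 = 55 = 5·11, which is composite.

n = 4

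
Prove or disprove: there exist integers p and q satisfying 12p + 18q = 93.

No such integers exist.

gcd(12, 18) = 6, so every integer of the form 12p + 18q is a multiple of 6.
But 93 = 6·15 + 3, so 6 ∤ 93.
Hence no integers p, q satisfy the equation.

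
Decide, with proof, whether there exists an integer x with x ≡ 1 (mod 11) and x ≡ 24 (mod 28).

x = 276

The moduli 11 and 28 are coprime, so by the Chinese Remainder Theorem a unique solution modulo 308 exists.
Any solution of the first congruence is x = 1 + 11t; substituting into the second, 11t ≡ 24 − 1 ≡ 23 (mod 28).
Since 11·23 = 253 = 9·28 + 1, the inverse of 11 mod 28 is 23.
Multiplying by 23: t ≡ 23·23 = 529 ≡ 25 (mod 28).
With t = 25: x = 1 + 11·25 = 276.
Indeed 276 ≡ 1 (mod 11) and 276 ≡ 24 (mod 28).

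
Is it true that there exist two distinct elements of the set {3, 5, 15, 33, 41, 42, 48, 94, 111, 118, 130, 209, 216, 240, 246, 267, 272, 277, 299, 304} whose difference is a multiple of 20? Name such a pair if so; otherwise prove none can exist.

No, no such pair exists.

Two integers differ by a multiple of 20 exactly when they have the same residue mod 20. The residues are 3↦3, 5↦5, 15↦15, 33↦13, 41↦1, 42↦2, 48↦8, 94↦14, 111↦11, 118↦18, 130↦10, 209↦9, 216↦16, 240↦0, 246↦6, 267↦7, 272↦12, 277↦17, 299↦19, 304↦4.
These 20 residues are pairwise different, hence no difference of two elements is divisible by 20.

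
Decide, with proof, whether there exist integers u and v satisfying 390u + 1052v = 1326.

u = 319, v = -117

gcd(390, 1052) = 2, and 2 divides 1326, so integer solutions exist.
Dividing through by 2 reduces the equation to 195u + 526v = 663.
Euclidean algorithm: 526 = 2·195 + 136, 195 = 1·136 + 59, 136 = 2·59 + 18, 59 = 3·18 + 5, 18 = 3·5 + 3, 5 = 1·3 + 2, 3 = 1·2 + 1, 2 = 2·1 + 0.
Back-substituting, 1 = 3 − 1·2 = 3 − (5 − 1·3) = −5 + 2·3 = −5 + 2·(18 − 3·5) = 2·18 − 7·5 = 2·18 − 7·(59 − 3·18) = −7·59 + 23·18 = −7·59 + 23·(136 − 2·59) = 23·136 − 53·59 = 23·136 − 53·(195 − 1·136) = −53·195 + 76·136 = −53·195 + 76·(526 − 2·195) = 76·526 − 205·195; that is, 195·(-205) + 526·76 = 1.
Times 663: 195·(-135915) + 526·50388 = 663, so (-135915, 50388) solves it.
Adding 259·526 to u and subtracting 259·195 from v gives the tidier solution (319, -117).
Indeed 390·319 + 1052·(-117) = 124410 − 123084 = 1326.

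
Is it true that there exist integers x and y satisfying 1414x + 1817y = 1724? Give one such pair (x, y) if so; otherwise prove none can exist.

Since gcd(1414, 1817) = 1, every integer is an integer combination of 1414 and 1817.
Run the Euclidean algorithm on 1817 and 1414: 1817 = 1·1414 + 403, 1414 = 3·403 + 205, 403 = 1·205 + 198, 205 = 1·198 + 7, 198 = 28·7 + 2, 7 = 3·2 + 1, 2 = 2·1 + 0.
Working back up the chain: 1 = 7 − 3·2 = 7 − 3·(198 − 28·7) = −3·198 + 85·7 = −3·198 + 85·(205 − 1·198) = 85·205 − 88·198 = 85·205 − 88·(403 − 1·205) = −88·403 + 173·205 = −88·403 + 173·(1414 − 3·403) = 173·1414 − 607·403 = 173·1414 − 607·(1817 − 1·1414) = −607·1817 + 780·1414. So 1414·780 + 1817·(-607) = 1.
Scaling by 1724 gives the particular solution (x, y) = (1344720, -1046468).
The general solution is x = 1344720 + 1817k, y = -1046468 − 1414k; taking k = -740 gives the smaller pair x = 140, y = -108.
Check: 1414·140 + 1817·(-108) = 197960 − 196236 = 1724. ✓

x = 140, y = -108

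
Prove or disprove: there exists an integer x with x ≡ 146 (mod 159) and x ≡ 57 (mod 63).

No, no such integer exists.

gcd(159, 63) = 3. If x ≡ 146 (mod 159) and x ≡ 57 (mod 63), then x ≡ 146 (mod 3) and x ≡ 57 (mod 3).
However 146 ≡ 2 and 57 ≡ 0 (mod 3), and 2 ≠ 0.
Therefore no such x exists.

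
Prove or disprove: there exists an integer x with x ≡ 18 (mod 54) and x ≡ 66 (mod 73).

x = 504

Since 54 and 73 share no common factor, CRT says the pair of congruences has a solution (unique mod 3942).
Any solution of the first congruence is x = 18 + 54t; substituting into the second, 54t ≡ 66 − 18 ≡ 48 (mod 73).
Invert 54 mod 73 by the Euclidean algorithm: 73 = 1·54 + 19, 54 = 2·19 + 16, 19 = 1·16 + 3, 16 = 5·3 + 1, 3 = 3·1 + 0; back-substituting, 1 = 16 − 5·3 = 16 − 5·(19 − 1·16) = −5·19 + 6·16 = −5·19 + 6·(54 − 2·19) = 6·54 − 17·19 = 6·54 − 17·(73 − 1·54) = −17·73 + 23·54. Hence 54·23 ≡ 1, so 54⁻¹ ≡ 23 (mod 73).
Multiplying by 23: t ≡ 23·48 = 1104 ≡ 9 (mod 73).
With t = 9: x = 18 + 54·9 = 504.
Verify: 504 = 9·54 + 18 and 504 = 6·73 + 66. ✓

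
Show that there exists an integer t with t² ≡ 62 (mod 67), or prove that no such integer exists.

t = 53

Take t = 53. Then 53² = 2809 = 41·67 + 62, so 53² ≡ 62 (mod 67).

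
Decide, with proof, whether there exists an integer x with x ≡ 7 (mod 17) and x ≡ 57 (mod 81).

Since 17 and 81 share no common factor, CRT says the pair of congruences has a solution (unique mod 1377).
Write x = 7 + 17t and require 7 + 17t ≡ 57 (mod 81), i.e. 17t ≡ 50 (mod 81).
Invert 17 mod 81 by the Euclidean algorithm: 81 = 4·17 + 13, 17 = 1·13 + 4, 13 = 3·4 + 1, 4 = 4·1 + 0; back-substituting, 1 = 13 − 3·4 = 13 − 3·(17 − 1·13) = −3·17 + 4·13 = −3·17 + 4·(81 − 4·17) = 4·81 − 19·17. Hence 17·(-19) ≡ 1, so 17⁻¹ ≡ -19 ≡ 62 (mod 81).
Therefore t ≡ 62·50 = 3100 ≡ 22 (mod 81).
Taking t = 22 gives x = 7 + 17·22 = 381.
Verify: 381 = 22·17 + 7 and 381 = 4·81 + 57. ✓

x = 381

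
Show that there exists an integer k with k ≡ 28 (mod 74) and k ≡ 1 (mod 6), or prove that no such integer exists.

There is no such integer.

Reduce both congruences modulo 2, which divides 74 and 6: they say k ≡ 28 (mod 2) and k ≡ 1 (mod 2).
But 28 mod 2 = 0 while 1 mod 2 = 1, a contradiction.
So no integer satisfies both congruences.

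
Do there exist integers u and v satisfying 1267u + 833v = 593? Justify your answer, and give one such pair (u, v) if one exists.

Any value of 1267u + 833v is a multiple of gcd(1267, 833) = 7.
But 593 is not a multiple of 7 (it leaves remainder 5).
Hence no integers u, v satisfy the equation.

No, no such integers exist.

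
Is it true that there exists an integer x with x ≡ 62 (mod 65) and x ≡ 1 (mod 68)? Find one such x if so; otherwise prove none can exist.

x = 2857

Since 65 and 68 share no common factor, CRT says the pair of congruences has a solution (unique mod 4420).
Any solution of the first congruence is x = 62 + 65t; substituting into the second, 65t ≡ 1 − 62 ≡ 7 (mod 68).
Invert 65 mod 68 by the Euclidean algorithm: 68 = 1·65 + 3, 65 = 21·3 + 2, 3 = 1·2 + 1, 2 = 2·1 + 0; back-substituting, 1 = 3 − 1·2 = 3 − (65 − 21·3) = −65 + 22·3 = −65 + 22·(68 − 1·65) = 22·68 − 23·65. Hence 65·(-23) ≡ 1, so 65⁻¹ ≡ -23 ≡ 45 (mod 68).
Multiplying by 45: t ≡ 45·7 = 315 ≡ 43 (mod 68).
Taking t = 43 gives x = 62 + 65·43 = 2857.
Indeed 2857 ≡ 62 (mod 65) and 2857 ≡ 1 (mod 68).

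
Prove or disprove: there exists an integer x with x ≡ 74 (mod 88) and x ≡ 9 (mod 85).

gcd(88, 85) = 1, so the Chinese Remainder Theorem guarantees exactly one residue class mod 7480 satisfying both.
Write x = 74 + 88t and require 74 + 88t ≡ 9 (mod 85), i.e. 88t ≡ 20 (mod 85).
88 ≡ 3 (mod 85), so this reads 3t ≡ 20 (mod 85). Since 3·57 = 171 = 2·85 + 1, the inverse of 3 mod 85 is 57.
Therefore t ≡ 57·20 = 1140 ≡ 35 (mod 85).
With t = 35: x = 74 + 88·35 = 3154.
Check: 3154 mod 88 = 74, 3154 mod 85 = 9. ✓

x = 3154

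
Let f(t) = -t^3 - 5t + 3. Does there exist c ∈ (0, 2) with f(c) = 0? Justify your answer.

f(0) = 3 and f(2) = -15, which have opposite signs.
Since f is a polynomial it is continuous on [0, 2].
The Intermediate Value Theorem then guarantees some c ∈ (0, 2) with f(c) = 0.

Yes, f has a root in the interval.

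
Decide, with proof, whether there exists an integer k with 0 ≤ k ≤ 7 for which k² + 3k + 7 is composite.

At k = 3: 3² + 3·3 + 7 = 25 = 5·5, which is composite.

k = 3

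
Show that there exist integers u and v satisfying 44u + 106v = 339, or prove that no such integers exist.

Both 44 and 106 are divisible by gcd(44, 106) = 2, hence so is any combination 44u + 106v.
But 339 is not a multiple of 2 (it leaves remainder 1).
So the equation is unsolvable over ℤ.

There are no such integers.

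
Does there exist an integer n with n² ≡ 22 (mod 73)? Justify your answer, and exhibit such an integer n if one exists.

73 is prime, so by Euler's criterion 22 is a square mod 73 iff 22^((73−1)/2) = 22^36 ≡ 1 (mod 73).
Repeated squaring mod 73: 22^2 = 484 ≡ 46; 22^4 ≡ 46² = 2116 ≡ 72; 22^8 ≡ 72² = 5184 ≡ 1; 22^16 ≡ 1² = 1 ≡ 1; 22^32 ≡ 1² = 1 ≡ 1.
Since 36 = 32 + 4, 22^36 ≡ 1 · 72; multiplying out mod 73: 1·72 = 72 ≡ 72. Thus 22^36 ≡ 72 ≡ −1 (mod 73).
The value −1 means 22 is a non-residue modulo 73, so n² ≡ 22 (mod 73) is impossible.

No, no such integer exists.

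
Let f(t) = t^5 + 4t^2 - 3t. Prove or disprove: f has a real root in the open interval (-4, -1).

Such a root exists.

f(-4) = -948 and f(-1) = 6, which have opposite signs.
Since f is a polynomial it is continuous on [-4, -1].
By the Intermediate Value Theorem, f takes the value 0 somewhere in the open interval.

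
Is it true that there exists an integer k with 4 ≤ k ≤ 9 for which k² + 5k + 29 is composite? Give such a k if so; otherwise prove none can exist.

k = 4

At k = 4: 4² + 5·4 + 29 = 65 = 5·13, which is composite.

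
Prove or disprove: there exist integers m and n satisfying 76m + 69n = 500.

Since gcd(76, 69) = 1, every integer is an integer combination of 76 and 69.
Dividing repeatedly: 76 = 1·69 + 7, 69 = 9·7 + 6, 7 = 1·6 + 1, 6 = 6·1 + 0.
Unwinding: 1 = 7 − 1·6 = 7 − (69 − 9·7) = −69 + 10·7 = −69 + 10·(76 − 1·69) = 10·76 − 11·69, i.e. 76·10 + 69·(-11) = 1.
Multiplying through by 500: m = 10·500 = 5000, n = (-11)·500 = -5500 is a solution.
Subtracting 72·69 from m and adding 72·76 to n gives the tidier solution (32, -28).
Check: 76·32 + 69·(-28) = 2432 − 1932 = 500. ✓

m = 32, n = -28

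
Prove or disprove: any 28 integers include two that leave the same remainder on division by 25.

Yes, this is always true.

There are exactly 25 possible remainders on division by 25.
Placing 28 integers into 25 classes, some class receives at least two — say a and b.
That is, a and b leave the same remainder on division by 25, as claimed.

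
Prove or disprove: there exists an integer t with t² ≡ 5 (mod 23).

No such integer exists.

23 is prime, so by Euler's criterion 5 is a square mod 23 iff 5^((23−1)/2) = 5^11 ≡ 1 (mod 23).
Squaring successively (mod 23): 5^2 = 25 ≡ 2; 5^4 ≡ 2² = 4 ≡ 4; 5^8 ≡ 4² = 16 ≡ 16.
Since 11 = 8 + 2 + 1, 5^11 ≡ 16 · 2 · 5; multiplying out mod 23: 16·2 = 32 ≡ 9, then 9·5 = 45 ≡ 22. Thus 5^11 ≡ 22 ≡ −1 (mod 23).
The value −1 means 5 is a non-residue modulo 23, so t² ≡ 5 (mod 23) is impossible.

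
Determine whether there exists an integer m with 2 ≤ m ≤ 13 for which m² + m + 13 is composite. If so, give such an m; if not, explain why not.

At m = 11: 11² + 11 + 13 = 145 = 5·29, which is composite.

m = 11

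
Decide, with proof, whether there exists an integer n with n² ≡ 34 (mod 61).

n = 41 works: 41² = 1681, and 1681 − 34 = 1647 = 27·61.

n = 41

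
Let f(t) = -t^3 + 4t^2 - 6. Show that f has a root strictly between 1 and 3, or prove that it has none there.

f(1) = -3 and f(3) = 3, which have opposite signs.
f is continuous everywhere (it is a polynomial), in particular on [1, 3].
By the Intermediate Value Theorem, f takes the value 0 somewhere in the open interval.

Such a root exists.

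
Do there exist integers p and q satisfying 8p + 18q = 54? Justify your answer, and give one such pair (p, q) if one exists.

Since gcd(8, 18) = 2 and 54 = 2·27, Bézout's identity guarantees a solution.
Dividing through by 2 reduces the equation to 4p + 9q = 27.
Euclidean algorithm: 9 = 2·4 + 1, 4 = 4·1 + 0.
Back-substituting, 1 = 9 − 2·4; that is, 4·(-2) + 9·1 = 1.
Multiplying through by 27: p = (-2)·27 = -54, q = 1·27 = 27 is a solution.
Shifting by a multiple of (9, −4) keeps it a solution: p = -54 + 6·9 = 0, q = 27 − 6·4 = 3.
Indeed 8·0 + 18·3 = 0 + 54 = 54.

p = 0, q = 3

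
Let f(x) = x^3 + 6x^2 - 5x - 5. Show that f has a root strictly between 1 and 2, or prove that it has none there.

f(1) = -3 and f(2) = 17, which have opposite signs.
Since f is a polynomial it is continuous on [1, 2].
By the Intermediate Value Theorem f must vanish at some point of (1, 2).

Such a root exists.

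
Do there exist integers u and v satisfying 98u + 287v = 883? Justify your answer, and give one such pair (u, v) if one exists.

gcd(98, 287) = 7, so every integer of the form 98u + 287v is a multiple of 7.
However 883 leaves remainder 1 on division by 7.
Hence no integers u, v satisfy the equation.

No such integers exist.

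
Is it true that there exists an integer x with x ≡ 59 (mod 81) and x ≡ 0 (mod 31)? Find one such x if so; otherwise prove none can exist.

x = 1922

Since 81 and 31 share no common factor, CRT says the pair of congruences has a solution (unique mod 2511).
Any solution of the first congruence is x = 59 + 81t; substituting into the second, 81t ≡ 0 − 59 ≡ 3 (mod 31).
81 ≡ 19 (mod 31), so this reads 19t ≡ 3 (mod 31). Note 19·18 = 342 ≡ 1 (mod 31) (as 342 − 1 = 11·31), so 19⁻¹ ≡ 18.
Multiplying by 18: t ≡ 18·3 = 54 ≡ 23 (mod 31).
Taking t = 23 gives x = 59 + 81·23 = 1922.
Check: 1922 mod 81 = 59, 1922 mod 31 = 0. ✓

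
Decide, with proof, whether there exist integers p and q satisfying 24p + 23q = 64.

24 and 23 are coprime, so 24p + 23q ranges over all of ℤ.
Dividing repeatedly: 24 = 1·23 + 1, 23 = 23·1 + 0.
Back-substituting, 1 = 24 − 1·23; that is, 24·1 + 23·(-1) = 1.
Times 64: 24·64 + 23·(-64) = 64, so (64, -64) solves it.
Subtracting 2·23 from p and adding 2·24 to q gives the tidier solution (18, -16).
Check: 24·18 + 23·(-16) = 432 − 368 = 64. ✓

p = 18, q = -16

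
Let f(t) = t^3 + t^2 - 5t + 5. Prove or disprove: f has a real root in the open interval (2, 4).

f has no root in that interval.

The endpoint values f(2) = 7 and f(4) = 65 are both positive. Claim: f(t) > 0 for every t in (2, 4).
Shift to the endpoint 2: with t = 2 + u (0 < u < 2), one computes f(2 + u) = u^3 + 7u^2 + 11u + 7.
All 4 nonzero coefficients of this polynomial in u are positive; hence for u > 0 the value is a sum of positive terms (the constant 7 among them).
Therefore f(t) > 0 throughout (2, 4), and f has no zero there.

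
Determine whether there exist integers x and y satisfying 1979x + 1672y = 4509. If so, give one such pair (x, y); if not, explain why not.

Since gcd(1979, 1672) = 1, every integer is an integer combination of 1979 and 1672.
Run the Euclidean algorithm on 1979 and 1672: 1979 = 1·1672 + 307, 1672 = 5·307 + 137, 307 = 2·137 + 33, 137 = 4·33 + 5, 33 = 6·5 + 3, 5 = 1·3 + 2, 3 = 1·2 + 1, 2 = 2·1 + 0.
Working back up the chain: 1 = 3 − 1·2 = 3 − (5 − 1·3) = −5 + 2·3 = −5 + 2·(33 − 6·5) = 2·33 − 13·5 = 2·33 − 13·(137 − 4·33) = −13·137 + 54·33 = −13·137 + 54·(307 − 2·137) = 54·307 − 121·137 = 54·307 − 121·(1672 − 5·307) = −121·1672 + 659·307 = −121·1672 + 659·(1979 − 1·1672) = 659·1979 − 780·1672. So 1979·659 + 1672·(-780) = 1.
Multiplying through by 4509: x = 659·4509 = 2971431, y = (-780)·4509 = -3517020 is a solution.
The general solution is x = 2971431 + 1672k, y = -3517020 − 1979k; taking k = -1777 gives the smaller pair x = 287, y = -337.
Indeed 1979·287 + 1672·(-337) = 567973 − 563464 = 4509.

x = 287, y = -337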